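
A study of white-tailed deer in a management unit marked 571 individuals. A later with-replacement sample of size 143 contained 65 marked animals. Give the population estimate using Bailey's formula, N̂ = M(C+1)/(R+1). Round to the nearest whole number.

N ≈ 1246

N̂ = 571·(143+1)/(65+1) = 571·144/66 = 82224/66 ≈ 1245.8 → 1246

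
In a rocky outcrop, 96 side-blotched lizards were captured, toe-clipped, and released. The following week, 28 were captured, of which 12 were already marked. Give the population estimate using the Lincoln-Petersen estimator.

The marked fraction in the recapture sample should equal the marked fraction in the population: 12/28 = 96/N.
N = (96 × 28) / 12 = 2688 / 12 = 224

N = 224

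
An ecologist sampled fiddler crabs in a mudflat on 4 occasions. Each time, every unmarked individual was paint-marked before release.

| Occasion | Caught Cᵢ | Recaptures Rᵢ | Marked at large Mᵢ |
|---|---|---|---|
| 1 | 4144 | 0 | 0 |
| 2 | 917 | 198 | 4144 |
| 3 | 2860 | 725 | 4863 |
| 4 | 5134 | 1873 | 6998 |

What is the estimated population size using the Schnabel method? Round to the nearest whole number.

Σ MᵢCᵢ = 0·4144 + 4144·917 + 4863·2860 + 6998·5134 = 0 + 3800048 + 13908180 + 35927732 = 53635960
Σ Rᵢ = 0 + 198 + 725 + 1873 = 2796
N̂ = 53635960 / 2796 ≈ 19183.1 → 19183

N ≈ 19,183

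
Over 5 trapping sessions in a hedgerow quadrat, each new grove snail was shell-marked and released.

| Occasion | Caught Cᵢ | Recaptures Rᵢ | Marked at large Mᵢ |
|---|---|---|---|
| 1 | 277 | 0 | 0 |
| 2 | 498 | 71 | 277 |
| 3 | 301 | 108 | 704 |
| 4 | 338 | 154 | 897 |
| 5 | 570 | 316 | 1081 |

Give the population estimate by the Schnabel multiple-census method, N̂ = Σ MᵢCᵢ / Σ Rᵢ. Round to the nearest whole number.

Σ MᵢCᵢ = 0·277 + 277·498 + 704·301 + 897·338 + 1081·570 = 0 + 137946 + 211904 + 303186 + 616170 = 1269206
Σ Rᵢ = 0 + 71 + 108 + 154 + 316 = 649
N̂ = 1269206 / 649 ≈ 1955.6 → 1956

N ≈ 1956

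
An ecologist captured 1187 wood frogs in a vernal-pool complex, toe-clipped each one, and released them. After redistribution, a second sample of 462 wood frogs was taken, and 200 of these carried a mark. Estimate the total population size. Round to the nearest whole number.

N ≈ 2742

N = (1187 × 462) / 200 = 548394 / 200 ≈ 2742.0 → 2742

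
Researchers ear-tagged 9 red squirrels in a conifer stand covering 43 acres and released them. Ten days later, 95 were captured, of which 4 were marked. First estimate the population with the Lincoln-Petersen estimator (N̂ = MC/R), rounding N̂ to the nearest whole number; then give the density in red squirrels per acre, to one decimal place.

N̂ = 9·95/4 = 855/4 ≈ 213.8 → 214
Density = N̂ / area = 214 / 43 ≈ 4.98 → 5.0 per acre

density ≈ 5.0 red squirrels per acre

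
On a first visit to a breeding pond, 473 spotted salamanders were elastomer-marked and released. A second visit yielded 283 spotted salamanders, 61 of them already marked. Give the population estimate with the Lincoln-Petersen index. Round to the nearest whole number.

N = (473 × 283) / 61 = 133859 / 61 ≈ 2194.4 → 2194

N ≈ 2194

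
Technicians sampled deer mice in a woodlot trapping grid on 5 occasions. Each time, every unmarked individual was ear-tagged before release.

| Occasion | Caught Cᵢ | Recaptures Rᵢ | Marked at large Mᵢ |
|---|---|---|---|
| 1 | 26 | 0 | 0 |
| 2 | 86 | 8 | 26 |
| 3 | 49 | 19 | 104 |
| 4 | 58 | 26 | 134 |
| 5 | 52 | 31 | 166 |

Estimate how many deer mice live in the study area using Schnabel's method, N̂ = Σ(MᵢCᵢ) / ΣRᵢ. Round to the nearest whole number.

Σ MᵢCᵢ = 0·26 + 26·86 + 104·49 + 134·58 + 166·52 = 0 + 2236 + 5096 + 7772 + 8632 = 23736
Σ Rᵢ = 0 + 8 + 19 + 26 + 31 = 84
N̂ = 23736 / 84 ≈ 282.6 → 283

N ≈ 283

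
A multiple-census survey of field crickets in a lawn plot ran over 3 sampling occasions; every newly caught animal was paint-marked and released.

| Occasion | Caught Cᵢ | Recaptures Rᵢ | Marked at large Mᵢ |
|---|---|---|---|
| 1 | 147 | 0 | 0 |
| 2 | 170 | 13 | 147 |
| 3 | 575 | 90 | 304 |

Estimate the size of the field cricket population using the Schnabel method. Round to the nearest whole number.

Σ MᵢCᵢ = 0·147 + 147·170 + 304·575 = 0 + 24990 + 174800 = 199790
Σ Rᵢ = 0 + 13 + 90 = 103
N̂ = 199790 / 103 ≈ 1939.7 → 1940

N ≈ 1940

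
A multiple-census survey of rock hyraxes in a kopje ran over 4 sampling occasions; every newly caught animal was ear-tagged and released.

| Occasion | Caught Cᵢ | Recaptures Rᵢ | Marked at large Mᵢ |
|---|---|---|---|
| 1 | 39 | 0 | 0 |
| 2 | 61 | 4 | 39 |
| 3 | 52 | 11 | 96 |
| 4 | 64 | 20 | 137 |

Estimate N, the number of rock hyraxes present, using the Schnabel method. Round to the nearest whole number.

N ≈ 461

Σ MᵢCᵢ = 0·39 + 39·61 + 96·52 + 137·64 = 0 + 2379 + 4992 + 8768 = 16139
Σ Rᵢ = 0 + 4 + 11 + 20 = 35
N̂ = 16139 / 35 ≈ 461.1 → 461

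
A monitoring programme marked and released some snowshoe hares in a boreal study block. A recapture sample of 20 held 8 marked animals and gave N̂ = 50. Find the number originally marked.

M = 20

From N = M·C/R: M = N·R / C = 50·8 / 20 = 400 / 20 = 20.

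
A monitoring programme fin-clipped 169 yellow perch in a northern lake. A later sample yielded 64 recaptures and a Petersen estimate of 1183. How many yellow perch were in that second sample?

From N = M·C/R: C = N·R / M = 1183·64 / 169 = 75712 / 169 = 448.

C = 448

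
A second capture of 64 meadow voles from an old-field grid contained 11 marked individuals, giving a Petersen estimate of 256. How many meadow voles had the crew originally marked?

From N = M·C/R: M = N·R / C = 256·11 / 64 = 2816 / 64 = 44.

M = 44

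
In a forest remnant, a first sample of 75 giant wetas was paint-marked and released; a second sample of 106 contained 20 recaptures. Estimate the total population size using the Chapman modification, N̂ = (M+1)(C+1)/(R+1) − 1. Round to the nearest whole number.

N ≈ 386

N̂ = (75+1)(106+1)/(20+1) − 1 = 76·107/21 − 1
= 8132/21 − 1 ≈ 387.2 − 1 ≈ 386.2 → 386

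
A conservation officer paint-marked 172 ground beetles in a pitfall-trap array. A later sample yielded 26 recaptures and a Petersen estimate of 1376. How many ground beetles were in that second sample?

From N = M·C/R: C = N·R / M = 1376·26 / 172 = 35776 / 172 = 208.

C = 208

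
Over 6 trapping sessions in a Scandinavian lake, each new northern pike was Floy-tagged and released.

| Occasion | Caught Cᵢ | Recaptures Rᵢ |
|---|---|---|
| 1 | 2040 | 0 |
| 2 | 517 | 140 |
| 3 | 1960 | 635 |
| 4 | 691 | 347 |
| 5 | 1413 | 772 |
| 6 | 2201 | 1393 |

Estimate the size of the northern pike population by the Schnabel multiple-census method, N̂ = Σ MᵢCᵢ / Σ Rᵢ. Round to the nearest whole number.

N ≈ 7470

Marked at large before each occasion: Mᵢ = Σⱼ<ᵢ (Cⱼ − Rⱼ) → M1=0, M2=2040, M3=2417, M4=3742, M5=4086, M6=4727
Σ MᵢCᵢ = 0·2040 + 2040·517 + 2417·1960 + 3742·691 + 4086·1413 + 4727·2201 = 0 + 1054680 + 4737320 + 2585722 + 5773518 + 10404127 = 24555367
Σ Rᵢ = 0 + 140 + 635 + 347 + 772 + 1393 = 3287
N̂ = 24555367 / 3287 ≈ 7470.4 → 7470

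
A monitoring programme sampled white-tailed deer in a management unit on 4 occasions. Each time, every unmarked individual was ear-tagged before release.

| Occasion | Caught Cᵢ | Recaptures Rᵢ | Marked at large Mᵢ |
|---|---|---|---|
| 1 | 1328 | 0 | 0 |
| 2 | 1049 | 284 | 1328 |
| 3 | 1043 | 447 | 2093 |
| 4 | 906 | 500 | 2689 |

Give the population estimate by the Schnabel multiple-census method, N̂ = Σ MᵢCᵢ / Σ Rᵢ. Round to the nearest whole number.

Σ MᵢCᵢ = 0·1328 + 1328·1049 + 2093·1043 + 2689·906 = 0 + 1393072 + 2182999 + 2436234 = 6012305
Σ Rᵢ = 0 + 284 + 447 + 500 = 1231
N̂ = 6012305 / 1231 ≈ 4884.1 → 4884

N ≈ 4884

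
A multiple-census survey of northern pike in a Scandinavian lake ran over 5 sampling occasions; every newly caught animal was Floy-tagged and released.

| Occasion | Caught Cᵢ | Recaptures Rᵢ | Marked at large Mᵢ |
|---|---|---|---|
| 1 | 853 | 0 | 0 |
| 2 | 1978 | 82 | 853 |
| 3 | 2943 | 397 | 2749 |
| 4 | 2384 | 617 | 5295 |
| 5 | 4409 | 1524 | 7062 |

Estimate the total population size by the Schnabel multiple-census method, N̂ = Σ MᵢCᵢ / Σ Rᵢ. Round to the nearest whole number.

Σ MᵢCᵢ = 0·853 + 853·1978 + 2749·2943 + 5295·2384 + 7062·4409 = 0 + 1687234 + 8090307 + 12623280 + 31136358 = 53537179
Σ Rᵢ = 0 + 82 + 397 + 617 + 1524 = 2620
N̂ = 53537179 / 2620 ≈ 20434.0 → 20434

N ≈ 20,434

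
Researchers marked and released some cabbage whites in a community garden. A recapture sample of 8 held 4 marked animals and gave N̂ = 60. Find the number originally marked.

M = 30

From N = M·C/R: M = N·R / C = 60·4 / 8 = 240 / 8 = 30.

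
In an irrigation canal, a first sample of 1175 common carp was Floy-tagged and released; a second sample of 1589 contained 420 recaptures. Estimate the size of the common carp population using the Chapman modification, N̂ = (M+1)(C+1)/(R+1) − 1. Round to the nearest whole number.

N̂ = (1175+1)(1589+1)/(420+1) − 1 = 1176·1590/421 − 1
= 1869840/421 − 1 ≈ 4441.4 − 1 ≈ 4440.4 → 4440

N ≈ 4440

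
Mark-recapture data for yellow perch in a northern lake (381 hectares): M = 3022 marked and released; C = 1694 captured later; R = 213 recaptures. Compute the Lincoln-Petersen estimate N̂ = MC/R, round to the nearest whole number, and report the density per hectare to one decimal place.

density ≈ 63.1 yellow perch per hectare

N̂ = 3022·1694/213 = 5119268/213 ≈ 24034.1 → 24034
Density = N̂ / area = 24034 / 381 ≈ 63.08 → 63.1 per hectare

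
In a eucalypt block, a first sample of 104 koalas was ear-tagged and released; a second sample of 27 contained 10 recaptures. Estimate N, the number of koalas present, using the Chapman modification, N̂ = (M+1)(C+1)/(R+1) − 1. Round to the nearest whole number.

N̂ = (104+1)(27+1)/(10+1) − 1 = 105·28/11 − 1
= 2940/11 − 1 ≈ 267.3 − 1 ≈ 266.3 → 266

N ≈ 266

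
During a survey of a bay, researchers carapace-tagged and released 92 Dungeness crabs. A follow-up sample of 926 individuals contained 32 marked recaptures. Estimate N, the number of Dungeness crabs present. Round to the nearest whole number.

The marked fraction in the recapture sample should equal the marked fraction in the population: 32/926 = 92/N.
N = (92 × 926) / 32 = 85192 / 32 ≈ 2662.2 → 2662

N ≈ 2662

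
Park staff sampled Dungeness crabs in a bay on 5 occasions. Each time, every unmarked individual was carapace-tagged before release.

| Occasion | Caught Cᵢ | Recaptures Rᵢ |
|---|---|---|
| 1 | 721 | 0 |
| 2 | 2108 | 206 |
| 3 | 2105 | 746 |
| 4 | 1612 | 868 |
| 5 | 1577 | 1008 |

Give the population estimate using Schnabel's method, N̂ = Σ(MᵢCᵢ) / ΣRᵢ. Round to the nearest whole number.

N ≈ 7395

Marked at large before each occasion: Mᵢ = Σⱼ<ᵢ (Cⱼ − Rⱼ) → M1=0, M2=721, M3=2623, M4=3982, M5=4726
Σ MᵢCᵢ = 0·721 + 721·2108 + 2623·2105 + 3982·1612 + 4726·1577 = 0 + 1519868 + 5521415 + 6418984 + 7452902 = 20913169
Σ Rᵢ = 0 + 206 + 746 + 868 + 1008 = 2828
N̂ = 20913169 / 2828 ≈ 7395.0 → 7395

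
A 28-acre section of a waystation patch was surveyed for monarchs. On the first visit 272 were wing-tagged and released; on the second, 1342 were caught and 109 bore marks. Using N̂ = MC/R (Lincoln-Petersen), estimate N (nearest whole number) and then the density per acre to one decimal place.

density ≈ 119.6 monarchs per acre

N̂ = 272·1342/109 = 365024/109 ≈ 3348.8 → 3349
Density = N̂ / area = 3349 / 28 ≈ 119.61 → 119.6 per acre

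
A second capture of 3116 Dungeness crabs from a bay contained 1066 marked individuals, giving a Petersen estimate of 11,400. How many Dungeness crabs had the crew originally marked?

From N = M·C/R: M = N·R / C = 11400·1066 / 3116 = 12152400 / 3116 = 3900.

M = 3900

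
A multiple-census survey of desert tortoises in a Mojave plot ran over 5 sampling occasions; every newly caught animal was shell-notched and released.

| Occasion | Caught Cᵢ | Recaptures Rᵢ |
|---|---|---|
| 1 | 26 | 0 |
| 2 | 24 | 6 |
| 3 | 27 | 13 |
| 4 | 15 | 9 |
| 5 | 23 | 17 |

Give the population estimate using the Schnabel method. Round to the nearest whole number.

Marked at large before each occasion: Mᵢ = Σⱼ<ᵢ (Cⱼ − Rⱼ) → M1=0, M2=26, M3=44, M4=58, M5=64
Σ MᵢCᵢ = 0·26 + 26·24 + 44·27 + 58·15 + 64·23 = 0 + 624 + 1188 + 870 + 1472 = 4154
Σ Rᵢ = 0 + 6 + 13 + 9 + 17 = 45
N̂ = 4154 / 45 ≈ 92.3 → 92

N ≈ 92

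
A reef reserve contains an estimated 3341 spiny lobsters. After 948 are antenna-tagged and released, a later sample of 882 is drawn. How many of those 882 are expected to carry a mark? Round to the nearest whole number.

expected recaptures ≈ 250

The marked fraction of the population is 948/3341, so in a sample of 882 expect C·(M/N) marked.
E[R] = 948 × 882 / 3341 = 836136 / 3341 ≈ 250.3 → 250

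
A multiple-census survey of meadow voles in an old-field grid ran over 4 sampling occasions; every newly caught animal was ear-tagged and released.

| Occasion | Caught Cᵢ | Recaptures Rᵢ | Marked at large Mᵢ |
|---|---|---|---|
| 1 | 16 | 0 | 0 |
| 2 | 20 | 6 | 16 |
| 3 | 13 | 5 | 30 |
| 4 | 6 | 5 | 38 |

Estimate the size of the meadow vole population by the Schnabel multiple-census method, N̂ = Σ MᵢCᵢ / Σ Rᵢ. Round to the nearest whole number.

N ≈ 59

Σ MᵢCᵢ = 0·16 + 16·20 + 30·13 + 38·6 = 0 + 320 + 390 + 228 = 938
Σ Rᵢ = 0 + 6 + 5 + 5 = 16
N̂ = 938 / 16 ≈ 58.6 → 59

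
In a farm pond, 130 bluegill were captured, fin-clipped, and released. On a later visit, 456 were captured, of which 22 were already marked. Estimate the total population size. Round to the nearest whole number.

N ≈ 2695

The marked fraction in the recapture sample should equal the marked fraction in the population: 22/456 = 130/N.
N = (130 × 456) / 22 = 59280 / 22 ≈ 2694.5 → 2695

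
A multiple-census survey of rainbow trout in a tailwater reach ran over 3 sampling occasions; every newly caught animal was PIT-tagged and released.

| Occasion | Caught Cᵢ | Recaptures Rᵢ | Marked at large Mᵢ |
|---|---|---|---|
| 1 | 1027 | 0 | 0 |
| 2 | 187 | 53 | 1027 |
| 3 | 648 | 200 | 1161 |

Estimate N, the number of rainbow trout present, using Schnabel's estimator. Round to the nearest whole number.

N ≈ 3733

Σ MᵢCᵢ = 0·1027 + 1027·187 + 1161·648 = 0 + 192049 + 752328 = 944377
Σ Rᵢ = 0 + 53 + 200 = 253
N̂ = 944377 / 253 ≈ 3732.7 → 3733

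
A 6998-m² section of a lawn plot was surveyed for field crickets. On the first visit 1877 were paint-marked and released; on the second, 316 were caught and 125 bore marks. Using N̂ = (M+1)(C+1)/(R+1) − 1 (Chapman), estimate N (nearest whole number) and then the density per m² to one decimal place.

N̂ = 1878·317/126 − 1 = 595326/126 − 1 ≈ 4723.8 → 4724
Density = N̂ / area = 4724 / 6998 ≈ 0.68 → 0.7 per m²

density ≈ 0.7 field crickets per m²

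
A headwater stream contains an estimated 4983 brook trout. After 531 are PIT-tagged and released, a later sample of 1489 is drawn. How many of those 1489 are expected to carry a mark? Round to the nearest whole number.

Expected recaptures E[R] = M·C / N.
E[R] = 531 × 1489 / 4983 = 790659 / 4983 ≈ 158.7 → 159

expected recaptures ≈ 159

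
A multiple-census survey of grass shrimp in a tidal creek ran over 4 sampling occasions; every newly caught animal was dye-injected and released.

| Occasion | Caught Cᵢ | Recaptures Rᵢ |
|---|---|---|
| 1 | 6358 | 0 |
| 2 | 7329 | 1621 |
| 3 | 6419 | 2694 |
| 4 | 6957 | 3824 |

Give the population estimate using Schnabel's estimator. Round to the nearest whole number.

N ≈ 28,739

Marked at large before each occasion: Mᵢ = Σⱼ<ᵢ (Cⱼ − Rⱼ) → M1=0, M2=6358, M3=12066, M4=15791
Σ MᵢCᵢ = 0·6358 + 6358·7329 + 12066·6419 + 15791·6957 = 0 + 46597782 + 77451654 + 109857987 = 233907423
Σ Rᵢ = 0 + 1621 + 2694 + 3824 = 8139
N̂ = 233907423 / 8139 ≈ 28739.1 → 28739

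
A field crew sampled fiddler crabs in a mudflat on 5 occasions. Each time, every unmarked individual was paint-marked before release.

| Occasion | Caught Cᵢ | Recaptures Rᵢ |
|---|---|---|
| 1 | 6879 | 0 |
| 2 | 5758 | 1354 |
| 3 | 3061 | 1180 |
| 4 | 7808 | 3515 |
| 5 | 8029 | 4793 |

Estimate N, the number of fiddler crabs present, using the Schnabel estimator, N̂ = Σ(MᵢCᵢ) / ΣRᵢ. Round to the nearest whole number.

N ≈ 29,247

Marked at large before each occasion: Mᵢ = Σⱼ<ᵢ (Cⱼ − Rⱼ) → M1=0, M2=6879, M3=11283, M4=13164, M5=17457
Σ MᵢCᵢ = 0·6879 + 6879·5758 + 11283·3061 + 13164·7808 + 17457·8029 = 0 + 39609282 + 34537263 + 102784512 + 140162253 = 317093310
Σ Rᵢ = 0 + 1354 + 1180 + 3515 + 4793 = 10842
N̂ = 317093310 / 10842 ≈ 29246.8 → 29247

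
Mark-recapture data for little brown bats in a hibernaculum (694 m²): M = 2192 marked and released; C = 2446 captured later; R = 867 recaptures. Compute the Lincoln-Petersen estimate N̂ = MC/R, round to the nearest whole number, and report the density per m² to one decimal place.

density ≈ 8.9 little brown bats per m²

N̂ = 2192·2446/867 = 5361632/867 ≈ 6184.1 → 6184
Density = N̂ / area = 6184 / 694 ≈ 8.91 → 8.9 per m²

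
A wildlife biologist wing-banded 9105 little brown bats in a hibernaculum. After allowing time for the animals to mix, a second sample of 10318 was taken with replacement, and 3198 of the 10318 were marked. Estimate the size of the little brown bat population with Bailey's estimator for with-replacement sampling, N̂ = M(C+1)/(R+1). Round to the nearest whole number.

N ≈ 29,370

N̂ = 9105·(10318+1)/(3198+1) = 9105·10319/3199 = 93954495/3199 ≈ 29370.0 → 29370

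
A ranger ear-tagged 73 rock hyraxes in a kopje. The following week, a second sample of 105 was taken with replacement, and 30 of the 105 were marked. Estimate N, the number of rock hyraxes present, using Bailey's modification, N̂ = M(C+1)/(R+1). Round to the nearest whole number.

N̂ = 73·(105+1)/(30+1) = 73·106/31 = 7738/31 ≈ 249.6 → 250

N ≈ 250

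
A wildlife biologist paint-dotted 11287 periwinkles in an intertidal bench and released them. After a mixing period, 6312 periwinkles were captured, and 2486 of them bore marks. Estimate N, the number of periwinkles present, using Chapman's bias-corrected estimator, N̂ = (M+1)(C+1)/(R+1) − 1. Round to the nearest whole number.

N̂ = (11287+1)(6312+1)/(2486+1) − 1 = 11288·6313/2487 − 1
= 71261144/2487 − 1 ≈ 28653.46 − 1 ≈ 28652.46 → 28652

N ≈ 28,652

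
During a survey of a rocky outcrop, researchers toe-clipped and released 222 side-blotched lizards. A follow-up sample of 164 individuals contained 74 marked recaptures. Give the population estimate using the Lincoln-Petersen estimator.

N = 492

Lincoln-Petersen assumes M/N = R/C, so N = M·C / R.
N = (222 × 164) / 74 = 36408 / 74 = 492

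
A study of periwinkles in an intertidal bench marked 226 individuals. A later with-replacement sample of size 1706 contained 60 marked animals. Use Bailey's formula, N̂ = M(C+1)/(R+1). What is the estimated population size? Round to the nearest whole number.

N̂ = 226·(1706+1)/(60+1) = 226·1707/61 = 385782/61 ≈ 6324.3 → 6324

N ≈ 6324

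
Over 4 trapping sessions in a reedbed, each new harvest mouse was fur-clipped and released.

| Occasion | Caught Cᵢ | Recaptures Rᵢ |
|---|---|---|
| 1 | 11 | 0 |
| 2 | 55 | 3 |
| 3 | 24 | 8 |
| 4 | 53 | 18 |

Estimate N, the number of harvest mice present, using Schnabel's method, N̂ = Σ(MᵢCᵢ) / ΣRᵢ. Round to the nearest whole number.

N ≈ 217

Marked at large before each occasion: Mᵢ = Σⱼ<ᵢ (Cⱼ − Rⱼ) → M1=0, M2=11, M3=63, M4=79
Σ MᵢCᵢ = 0·11 + 11·55 + 63·24 + 79·53 = 0 + 605 + 1512 + 4187 = 6304
Σ Rᵢ = 0 + 3 + 8 + 18 = 29
N̂ = 6304 / 29 ≈ 217.4 → 217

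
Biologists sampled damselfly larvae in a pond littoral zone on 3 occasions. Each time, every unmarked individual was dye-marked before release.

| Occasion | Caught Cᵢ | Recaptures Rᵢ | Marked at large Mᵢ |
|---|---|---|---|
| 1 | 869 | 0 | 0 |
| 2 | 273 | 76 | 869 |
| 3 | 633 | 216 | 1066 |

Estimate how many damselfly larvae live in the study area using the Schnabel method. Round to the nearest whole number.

Σ MᵢCᵢ = 0·869 + 869·273 + 1066·633 = 0 + 237237 + 674778 = 912015
Σ Rᵢ = 0 + 76 + 216 = 292
N̂ = 912015 / 292 ≈ 3123.3 → 3123

N ≈ 3123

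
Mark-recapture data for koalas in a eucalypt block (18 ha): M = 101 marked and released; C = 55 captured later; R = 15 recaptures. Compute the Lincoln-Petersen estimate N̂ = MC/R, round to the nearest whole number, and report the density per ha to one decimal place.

density ≈ 20.6 koalas per ha

N̂ = 101·55/15 = 5555/15 ≈ 370.3 → 370
Density = N̂ / area = 370 / 18 ≈ 20.56 → 20.6 per ha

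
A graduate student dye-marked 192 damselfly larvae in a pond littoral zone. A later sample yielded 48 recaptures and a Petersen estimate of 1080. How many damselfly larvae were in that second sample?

C = 270

From N = M·C/R: C = N·R / M = 1080·48 / 192 = 51840 / 192 = 270.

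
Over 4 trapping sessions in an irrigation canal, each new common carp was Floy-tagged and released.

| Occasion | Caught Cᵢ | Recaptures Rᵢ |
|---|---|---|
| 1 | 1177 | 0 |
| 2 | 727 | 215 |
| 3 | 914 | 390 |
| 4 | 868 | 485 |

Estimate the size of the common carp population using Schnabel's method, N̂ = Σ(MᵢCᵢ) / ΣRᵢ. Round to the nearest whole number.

Marked at large before each occasion: Mᵢ = Σⱼ<ᵢ (Cⱼ − Rⱼ) → M1=0, M2=1177, M3=1689, M4=2213
Σ MᵢCᵢ = 0·1177 + 1177·727 + 1689·914 + 2213·868 = 0 + 855679 + 1543746 + 1920884 = 4320309
Σ Rᵢ = 0 + 215 + 390 + 485 = 1090
N̂ = 4320309 / 1090 ≈ 3963.6 → 3964

N ≈ 3964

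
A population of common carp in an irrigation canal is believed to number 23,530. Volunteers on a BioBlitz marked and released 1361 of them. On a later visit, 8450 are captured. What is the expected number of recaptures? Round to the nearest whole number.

expected recaptures ≈ 489

The marked fraction of the population is 1361/23530, so in a sample of 8450 expect C·(M/N) marked.
E[R] = 1361 × 8450 / 23530 = 11500450 / 23530 ≈ 488.8 → 489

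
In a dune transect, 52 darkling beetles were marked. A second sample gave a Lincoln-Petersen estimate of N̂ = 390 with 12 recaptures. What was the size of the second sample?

C = 90

From N = M·C/R: C = N·R / M = 390·12 / 52 = 4680 / 52 = 90.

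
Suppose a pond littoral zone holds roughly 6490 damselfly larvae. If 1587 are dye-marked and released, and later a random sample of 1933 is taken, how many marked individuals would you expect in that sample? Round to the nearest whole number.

expected recaptures ≈ 473

The marked fraction of the population is 1587/6490, so in a sample of 1933 expect C·(M/N) marked.
E[R] = 1587 × 1933 / 6490 = 3067671 / 6490 ≈ 472.7 → 473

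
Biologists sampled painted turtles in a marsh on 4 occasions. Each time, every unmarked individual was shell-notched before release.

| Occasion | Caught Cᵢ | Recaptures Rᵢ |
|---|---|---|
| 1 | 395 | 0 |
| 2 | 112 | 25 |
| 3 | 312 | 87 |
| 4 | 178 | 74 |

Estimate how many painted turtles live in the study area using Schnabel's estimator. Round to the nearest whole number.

Marked at large before each occasion: Mᵢ = Σⱼ<ᵢ (Cⱼ − Rⱼ) → M1=0, M2=395, M3=482, M4=707
Σ MᵢCᵢ = 0·395 + 395·112 + 482·312 + 707·178 = 0 + 44240 + 150384 + 125846 = 320470
Σ Rᵢ = 0 + 25 + 87 + 74 = 186
N̂ = 320470 / 186 ≈ 1723.0 → 1723

N ≈ 1723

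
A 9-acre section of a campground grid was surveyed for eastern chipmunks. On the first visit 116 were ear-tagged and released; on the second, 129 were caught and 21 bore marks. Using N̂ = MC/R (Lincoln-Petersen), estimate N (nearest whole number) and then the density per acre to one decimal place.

N̂ = 116·129/21 = 14964/21 ≈ 712.6 → 713
Density = N̂ / area = 713 / 9 ≈ 79.22 → 79.2 per acre

density ≈ 79.2 eastern chipmunks per acre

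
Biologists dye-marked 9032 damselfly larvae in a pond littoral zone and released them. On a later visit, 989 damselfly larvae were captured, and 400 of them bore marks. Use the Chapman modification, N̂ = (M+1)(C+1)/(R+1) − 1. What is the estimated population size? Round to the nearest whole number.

N̂ = (9032+1)(989+1)/(400+1) − 1 = 9033·990/401 − 1
= 8942670/401 − 1 ≈ 22300.9 − 1 ≈ 22299.9 → 22300

N ≈ 22,300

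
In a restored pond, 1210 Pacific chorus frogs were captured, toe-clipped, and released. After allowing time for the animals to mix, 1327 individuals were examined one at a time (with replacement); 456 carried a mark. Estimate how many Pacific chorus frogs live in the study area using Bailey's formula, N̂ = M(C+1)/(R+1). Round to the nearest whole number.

N ≈ 3516

N̂ = 1210·(1327+1)/(456+1) = 1210·1328/457 = 1606880/457 ≈ 3516.1 → 3516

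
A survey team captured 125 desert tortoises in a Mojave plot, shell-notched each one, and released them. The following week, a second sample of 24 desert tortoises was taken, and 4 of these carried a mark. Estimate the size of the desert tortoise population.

N = (125 × 24) / 4 = 3000 / 4 = 750

N = 750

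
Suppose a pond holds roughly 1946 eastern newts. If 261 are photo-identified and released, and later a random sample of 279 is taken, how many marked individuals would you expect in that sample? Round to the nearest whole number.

expected recaptures ≈ 37

Expected recaptures E[R] = M·C / N.
E[R] = 261 × 279 / 1946 = 72819 / 1946 ≈ 37.4 → 37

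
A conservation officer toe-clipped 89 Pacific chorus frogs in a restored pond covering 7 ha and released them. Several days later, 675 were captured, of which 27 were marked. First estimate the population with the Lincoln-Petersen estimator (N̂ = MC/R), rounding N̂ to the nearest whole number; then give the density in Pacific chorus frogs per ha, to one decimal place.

density ≈ 317.9 Pacific chorus frogs per ha

N̂ = 89·675/27 = 60075/27 = 2225
Density = N̂ / area = 2225 / 7 ≈ 317.86 → 317.9 per ha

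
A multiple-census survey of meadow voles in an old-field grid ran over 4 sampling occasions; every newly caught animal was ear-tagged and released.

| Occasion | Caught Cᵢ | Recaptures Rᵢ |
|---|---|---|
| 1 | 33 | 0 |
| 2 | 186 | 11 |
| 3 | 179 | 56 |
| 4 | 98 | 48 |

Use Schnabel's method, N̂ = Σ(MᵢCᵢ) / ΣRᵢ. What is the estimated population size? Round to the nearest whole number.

Marked at large before each occasion: Mᵢ = Σⱼ<ᵢ (Cⱼ − Rⱼ) → M1=0, M2=33, M3=208, M4=331
Σ MᵢCᵢ = 0·33 + 33·186 + 208·179 + 331·98 = 0 + 6138 + 37232 + 32438 = 75808
Σ Rᵢ = 0 + 11 + 56 + 48 = 115
N̂ = 75808 / 115 ≈ 659.2 → 659

N ≈ 659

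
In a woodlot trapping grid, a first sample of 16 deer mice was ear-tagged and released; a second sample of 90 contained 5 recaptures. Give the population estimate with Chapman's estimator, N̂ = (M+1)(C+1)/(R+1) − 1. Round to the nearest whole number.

N̂ = (16+1)(90+1)/(5+1) − 1 = 17·91/6 − 1
= 1547/6 − 1 ≈ 257.8 − 1 ≈ 256.8 → 257

N ≈ 257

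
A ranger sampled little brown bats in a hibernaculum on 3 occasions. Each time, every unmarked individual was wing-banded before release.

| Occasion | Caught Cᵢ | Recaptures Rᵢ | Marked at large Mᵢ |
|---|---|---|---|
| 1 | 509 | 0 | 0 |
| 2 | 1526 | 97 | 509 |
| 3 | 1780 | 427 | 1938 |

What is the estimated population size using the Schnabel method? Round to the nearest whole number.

Σ MᵢCᵢ = 0·509 + 509·1526 + 1938·1780 = 0 + 776734 + 3449640 = 4226374
Σ Rᵢ = 0 + 97 + 427 = 524
N̂ = 4226374 / 524 ≈ 8065.6 → 8066

N ≈ 8066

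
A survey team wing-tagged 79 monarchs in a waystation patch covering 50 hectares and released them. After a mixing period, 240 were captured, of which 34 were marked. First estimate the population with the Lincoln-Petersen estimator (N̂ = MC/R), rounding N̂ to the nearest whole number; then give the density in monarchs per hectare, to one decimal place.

density ≈ 11.2 monarchs per hectare

N̂ = 79·240/34 = 18960/34 ≈ 557.6 → 558
Density = N̂ / area = 558 / 50 ≈ 11.16 → 11.2 per hectare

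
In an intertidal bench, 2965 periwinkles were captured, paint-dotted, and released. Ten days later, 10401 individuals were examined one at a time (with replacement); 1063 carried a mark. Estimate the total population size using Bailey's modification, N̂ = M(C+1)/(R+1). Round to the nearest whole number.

N ≈ 28,987

N̂ = 2965·(10401+1)/(1063+1) = 2965·10402/1064 = 30841930/1064 ≈ 28986.8 → 28987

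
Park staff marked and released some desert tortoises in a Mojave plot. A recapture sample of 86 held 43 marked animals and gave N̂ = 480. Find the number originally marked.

M = 240

From N = M·C/R: M = N·R / C = 480·43 / 86 = 20640 / 86 = 240.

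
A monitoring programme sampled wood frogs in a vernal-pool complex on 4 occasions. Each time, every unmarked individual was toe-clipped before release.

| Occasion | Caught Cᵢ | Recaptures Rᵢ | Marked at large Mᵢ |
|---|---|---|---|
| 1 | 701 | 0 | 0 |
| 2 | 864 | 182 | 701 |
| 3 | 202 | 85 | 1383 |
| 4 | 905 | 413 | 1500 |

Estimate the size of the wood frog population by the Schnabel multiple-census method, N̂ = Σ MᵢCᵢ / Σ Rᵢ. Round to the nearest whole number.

N ≈ 3298

Σ MᵢCᵢ = 0·701 + 701·864 + 1383·202 + 1500·905 = 0 + 605664 + 279366 + 1357500 = 2242530
Σ Rᵢ = 0 + 182 + 85 + 413 = 680
N̂ = 2242530 / 680 ≈ 3297.8 → 3298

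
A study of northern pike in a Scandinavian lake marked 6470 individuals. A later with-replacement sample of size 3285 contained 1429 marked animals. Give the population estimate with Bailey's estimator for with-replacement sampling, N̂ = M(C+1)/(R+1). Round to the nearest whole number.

N̂ = 6470·(3285+1)/(1429+1) = 6470·3286/1430 = 21260420/1430 ≈ 14867.4 → 14867

N ≈ 14,867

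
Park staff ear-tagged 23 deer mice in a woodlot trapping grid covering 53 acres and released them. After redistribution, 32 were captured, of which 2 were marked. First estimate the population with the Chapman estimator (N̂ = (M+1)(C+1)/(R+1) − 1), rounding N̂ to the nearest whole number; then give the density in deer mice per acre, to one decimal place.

density ≈ 5.0 deer mice per acre

N̂ = 24·33/3 − 1 = 792/3 − 1 = 263
Density = N̂ / area = 263 / 53 ≈ 4.96 → 5.0 per acre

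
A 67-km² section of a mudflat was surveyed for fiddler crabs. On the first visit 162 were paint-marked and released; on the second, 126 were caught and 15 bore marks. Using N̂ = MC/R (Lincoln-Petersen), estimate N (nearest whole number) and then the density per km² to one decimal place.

N̂ = 162·126/15 = 20412/15 ≈ 1360.8 → 1361
Density = N̂ / area = 1361 / 67 ≈ 20.31 → 20.3 per km²

density ≈ 20.3 fiddler crabs per km²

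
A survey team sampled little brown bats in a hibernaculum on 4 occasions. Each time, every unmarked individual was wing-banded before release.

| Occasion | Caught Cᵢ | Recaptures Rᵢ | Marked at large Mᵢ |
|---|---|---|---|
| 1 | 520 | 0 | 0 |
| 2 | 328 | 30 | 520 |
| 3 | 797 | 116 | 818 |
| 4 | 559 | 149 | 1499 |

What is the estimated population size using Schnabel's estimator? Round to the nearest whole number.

N ≈ 5629

Σ MᵢCᵢ = 0·520 + 520·328 + 818·797 + 1499·559 = 0 + 170560 + 651946 + 837941 = 1660447
Σ Rᵢ = 0 + 30 + 116 + 149 = 295
N̂ = 1660447 / 295 ≈ 5628.6 → 5629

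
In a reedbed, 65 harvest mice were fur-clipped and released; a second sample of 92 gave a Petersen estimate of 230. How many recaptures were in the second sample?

From N = M·C/R: R = M·C / N = 65·92 / 230 = 5980 / 230 = 26.

R = 26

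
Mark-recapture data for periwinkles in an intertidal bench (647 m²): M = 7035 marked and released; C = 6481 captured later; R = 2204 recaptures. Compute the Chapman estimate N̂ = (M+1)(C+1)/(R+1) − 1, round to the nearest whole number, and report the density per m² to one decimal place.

N̂ = 7036·6482/2205 − 1 = 45607352/2205 − 1 ≈ 20682.6 → 20683
Density = N̂ / area = 20683 / 647 ≈ 31.97 → 32.0 per m²

density ≈ 32.0 periwinkles per m²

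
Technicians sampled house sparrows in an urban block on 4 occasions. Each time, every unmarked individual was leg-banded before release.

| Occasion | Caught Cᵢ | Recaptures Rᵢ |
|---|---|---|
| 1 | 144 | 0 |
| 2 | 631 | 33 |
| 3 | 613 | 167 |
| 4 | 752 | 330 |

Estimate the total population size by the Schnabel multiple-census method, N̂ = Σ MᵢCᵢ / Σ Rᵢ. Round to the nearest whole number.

Marked at large before each occasion: Mᵢ = Σⱼ<ᵢ (Cⱼ − Rⱼ) → M1=0, M2=144, M3=742, M4=1188
Σ MᵢCᵢ = 0·144 + 144·631 + 742·613 + 1188·752 = 0 + 90864 + 454846 + 893376 = 1439086
Σ Rᵢ = 0 + 33 + 167 + 330 = 530
N̂ = 1439086 / 530 ≈ 2715.3 → 2715

N ≈ 2715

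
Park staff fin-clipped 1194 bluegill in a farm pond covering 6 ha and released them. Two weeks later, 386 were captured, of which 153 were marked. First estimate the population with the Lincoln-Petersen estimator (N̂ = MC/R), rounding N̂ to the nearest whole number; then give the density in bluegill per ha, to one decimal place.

density ≈ 502.0 bluegill per ha

N̂ = 1194·386/153 = 460884/153 ≈ 3012.3 → 3012
Density = N̂ / area = 3012 / 6 = 502.0 per ha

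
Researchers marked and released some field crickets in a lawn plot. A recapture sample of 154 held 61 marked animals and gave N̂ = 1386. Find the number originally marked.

From N = M·C/R: M = N·R / C = 1386·61 / 154 = 84546 / 154 = 549.

M = 549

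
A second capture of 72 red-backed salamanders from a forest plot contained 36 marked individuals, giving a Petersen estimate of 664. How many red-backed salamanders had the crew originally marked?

M = 332

From N = M·C/R: M = N·R / C = 664·36 / 72 = 23904 / 72 = 332.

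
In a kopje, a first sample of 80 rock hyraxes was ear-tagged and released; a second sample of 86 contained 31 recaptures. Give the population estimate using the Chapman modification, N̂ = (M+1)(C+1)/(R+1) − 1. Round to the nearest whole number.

N̂ = (80+1)(86+1)/(31+1) − 1 = 81·87/32 − 1
= 7047/32 − 1 ≈ 220.2 − 1 ≈ 219.2 → 219

N ≈ 219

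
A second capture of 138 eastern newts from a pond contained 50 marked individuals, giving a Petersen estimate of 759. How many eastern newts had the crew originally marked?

From N = M·C/R: M = N·R / C = 759·50 / 138 = 37950 / 138 = 275.

M = 275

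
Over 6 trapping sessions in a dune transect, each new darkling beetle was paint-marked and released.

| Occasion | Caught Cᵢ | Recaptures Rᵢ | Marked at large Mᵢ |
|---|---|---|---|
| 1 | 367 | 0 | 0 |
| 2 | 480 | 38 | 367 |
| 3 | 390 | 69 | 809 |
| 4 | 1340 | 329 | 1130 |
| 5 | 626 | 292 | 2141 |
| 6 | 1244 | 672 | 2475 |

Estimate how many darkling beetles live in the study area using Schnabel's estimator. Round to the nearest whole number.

N ≈ 4589

Σ MᵢCᵢ = 0·367 + 367·480 + 809·390 + 1130·1340 + 2141·626 + 2475·1244 = 0 + 176160 + 315510 + 1514200 + 1340266 + 3078900 = 6425036
Σ Rᵢ = 0 + 38 + 69 + 329 + 292 + 672 = 1400
N̂ = 6425036 / 1400 ≈ 4589.3 → 4589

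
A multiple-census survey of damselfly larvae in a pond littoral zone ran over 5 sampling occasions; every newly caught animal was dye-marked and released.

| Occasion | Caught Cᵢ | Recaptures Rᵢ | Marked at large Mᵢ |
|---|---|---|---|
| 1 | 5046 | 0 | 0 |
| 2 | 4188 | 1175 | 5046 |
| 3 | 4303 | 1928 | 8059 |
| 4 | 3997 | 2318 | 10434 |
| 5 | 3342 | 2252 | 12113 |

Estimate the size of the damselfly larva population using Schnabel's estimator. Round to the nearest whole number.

Σ MᵢCᵢ = 0·5046 + 5046·4188 + 8059·4303 + 10434·3997 + 12113·3342 = 0 + 21132648 + 34677877 + 41704698 + 40481646 = 137996869
Σ Rᵢ = 0 + 1175 + 1928 + 2318 + 2252 = 7673
N̂ = 137996869 / 7673 ≈ 17984.7 → 17985

N ≈ 17,985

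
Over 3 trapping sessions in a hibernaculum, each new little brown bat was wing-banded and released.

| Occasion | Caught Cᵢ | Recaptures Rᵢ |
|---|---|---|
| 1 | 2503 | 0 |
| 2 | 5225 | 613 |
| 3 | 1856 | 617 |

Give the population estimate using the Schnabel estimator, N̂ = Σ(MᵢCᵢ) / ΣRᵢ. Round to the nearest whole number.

N ≈ 21,369

Marked at large before each occasion: Mᵢ = Σⱼ<ᵢ (Cⱼ − Rⱼ) → M1=0, M2=2503, M3=7115
Σ MᵢCᵢ = 0·2503 + 2503·5225 + 7115·1856 = 0 + 13078175 + 13205440 = 26283615
Σ Rᵢ = 0 + 613 + 617 = 1230
N̂ = 26283615 / 1230 ≈ 21368.8 → 21369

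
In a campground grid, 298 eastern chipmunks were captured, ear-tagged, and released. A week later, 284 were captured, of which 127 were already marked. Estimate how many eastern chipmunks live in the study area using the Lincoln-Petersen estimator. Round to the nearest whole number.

N ≈ 666

Lincoln-Petersen assumes M/N = R/C, so N = M·C / R.
N = (298 × 284) / 127 = 84632 / 127 ≈ 666.4 → 666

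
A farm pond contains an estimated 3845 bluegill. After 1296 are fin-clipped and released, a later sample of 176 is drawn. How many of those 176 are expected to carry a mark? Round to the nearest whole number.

expected recaptures ≈ 59

The marked fraction of the population is 1296/3845, so in a sample of 176 expect C·(M/N) marked.
E[R] = 1296 × 176 / 3845 = 228096 / 3845 ≈ 59.3 → 59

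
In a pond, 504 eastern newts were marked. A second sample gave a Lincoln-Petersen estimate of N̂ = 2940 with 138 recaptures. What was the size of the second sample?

C = 805

From N = M·C/R: C = N·R / M = 2940·138 / 504 = 405720 / 504 = 805.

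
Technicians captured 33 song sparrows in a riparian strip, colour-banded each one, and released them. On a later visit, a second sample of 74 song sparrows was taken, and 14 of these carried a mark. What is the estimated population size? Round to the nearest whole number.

Lincoln-Petersen assumes M/N = R/C, so N = M·C / R.
N = (33 × 74) / 14 = 2442 / 14 ≈ 174.4 → 174

N ≈ 174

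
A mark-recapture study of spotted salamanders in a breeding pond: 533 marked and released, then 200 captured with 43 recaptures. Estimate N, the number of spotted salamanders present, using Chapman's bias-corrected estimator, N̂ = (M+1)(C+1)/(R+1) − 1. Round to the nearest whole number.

N ≈ 2438

N̂ = (533+1)(200+1)/(43+1) − 1 = 534·201/44 − 1
= 107334/44 − 1 ≈ 2439.4 − 1 ≈ 2438.4 → 2438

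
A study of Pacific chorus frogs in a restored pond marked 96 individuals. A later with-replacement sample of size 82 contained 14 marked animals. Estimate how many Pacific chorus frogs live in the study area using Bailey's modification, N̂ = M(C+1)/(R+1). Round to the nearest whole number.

N̂ = 96·(82+1)/(14+1) = 96·83/15 = 7968/15 ≈ 531.2 → 531

N ≈ 531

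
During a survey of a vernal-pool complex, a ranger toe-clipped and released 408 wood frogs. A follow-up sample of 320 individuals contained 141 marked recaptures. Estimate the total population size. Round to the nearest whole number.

If marked individuals mix randomly, R/C ≈ M/N, giving N ≈ M·C/R.
N = (408 × 320) / 141 = 130560 / 141 ≈ 926.0 → 926

N ≈ 926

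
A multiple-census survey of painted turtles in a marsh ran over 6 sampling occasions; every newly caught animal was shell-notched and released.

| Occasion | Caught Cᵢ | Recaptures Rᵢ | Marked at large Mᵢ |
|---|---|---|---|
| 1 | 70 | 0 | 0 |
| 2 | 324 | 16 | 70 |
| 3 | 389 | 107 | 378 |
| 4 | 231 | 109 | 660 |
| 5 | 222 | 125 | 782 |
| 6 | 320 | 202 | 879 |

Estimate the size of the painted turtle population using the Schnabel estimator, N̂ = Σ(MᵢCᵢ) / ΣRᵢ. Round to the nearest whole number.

N ≈ 1390

Σ MᵢCᵢ = 0·70 + 70·324 + 378·389 + 660·231 + 782·222 + 879·320 = 0 + 22680 + 147042 + 152460 + 173604 + 281280 = 777066
Σ Rᵢ = 0 + 16 + 107 + 109 + 125 + 202 = 559
N̂ = 777066 / 559 ≈ 1390.1 → 1390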